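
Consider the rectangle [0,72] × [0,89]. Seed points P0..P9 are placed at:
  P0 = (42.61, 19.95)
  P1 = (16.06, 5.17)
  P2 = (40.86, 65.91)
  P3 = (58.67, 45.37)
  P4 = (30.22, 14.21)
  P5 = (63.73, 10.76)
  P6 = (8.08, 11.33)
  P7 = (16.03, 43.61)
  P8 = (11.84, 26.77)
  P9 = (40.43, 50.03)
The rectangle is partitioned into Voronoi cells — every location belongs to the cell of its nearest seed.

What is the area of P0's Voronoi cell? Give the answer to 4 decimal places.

1. box [0,72]×[0,89]: [(0, 0) (72, 0) (72, 89) (0, 89)]
2. ⊥bis P0·P1 via (29.335,12.56): [(0, 65.2558) (36.327, 0) (72, 0) (72, 89) (0, 89)]  |A|=5222.7269
3. ⊥bis P0·P2 via (41.735,42.93): [(13.0368, 41.8373) (36.327, 0) (72, 0) (72, 44.0824)]  |A|=2045.8511
4. ⊥bis P0·P3 via (50.64,32.66): [(34.8023, 42.666) (13.0368, 41.8373) (36.327, 0) (72, 0) (72, 19.1651)]  |A|=1582.4175
5. ⊥bis P0·P4 via (36.415,17.08): [(34.8023, 42.666) (24.7391, 42.2829) (44.3278, 0) (72, 0) (72, 19.1651)]  |A|=1163.2835
6. ⊥bis P0·P5 via (53.17,15.355): [(58.5307, 27.6748) (34.8023, 42.666) (24.7391, 42.2829) (44.3278, 0) (46.4885, 0)]  |A|=681.2022
7. ⊥bis P0·P6 via (25.345,15.64): [(58.5307, 27.6748) (34.8023, 42.666) (24.7391, 42.2829) (44.3278, 0) (46.4885, 0)]  |A|=681.2022
8. ⊥bis P0·P7 via (29.32,31.78): [(58.5307, 27.6748) (37.4955, 40.9645) (29.5073, 31.9905) (44.3278, 0) (46.4885, 0)]  |A|=609.6208
9. ⊥bis P0·P8 via (27.225,23.36): [(58.5307, 27.6748) (37.4955, 40.9645) (29.5073, 31.9905) (44.3278, 0) (46.4885, 0)]  |A|=609.6208
10. ⊥bis P0·P9 via (41.52,34.99): [(58.5307, 27.6748) (46.393, 35.3432) (31.5331, 34.2662) (29.5073, 31.9905) (44.3278, 0) (46.4885, 0)]  |A|=563.0633
11. canonical 6-gon: [(58.5307, 27.6748) (46.393, 35.3432) (31.5331, 34.2662) (29.5073, 31.9905) (44.3278, 0) (46.4885, 0)]
12. shoelace: 563.0633

Area of P0's cell: 563.0633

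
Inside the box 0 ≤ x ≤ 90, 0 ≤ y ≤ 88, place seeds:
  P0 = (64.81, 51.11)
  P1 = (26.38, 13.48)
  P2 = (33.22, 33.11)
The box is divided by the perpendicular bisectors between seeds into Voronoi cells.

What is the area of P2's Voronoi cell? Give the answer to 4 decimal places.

1. box [0,90]×[0,88]: [(0, 0) (90, 0) (90, 88) (0, 88)]
2. ⊥bis P2·P0 via (49.015,42.11): [(0, 0) (73.0093, 0) (22.8669, 88) (0, 88)]  |A|=4218.5508
3. ⊥bis P2·P1 via (29.8,23.295): [(0, 33.6787) (67.1518, 10.2799) (22.8669, 88) (0, 88)]  |A|=2712.4938
4. canonical 4-gon: [(0, 33.6787) (67.1518, 10.2799) (22.8669, 88) (0, 88)]
5. shoelace: 2712.4938

Area of P2's cell: 2712.4938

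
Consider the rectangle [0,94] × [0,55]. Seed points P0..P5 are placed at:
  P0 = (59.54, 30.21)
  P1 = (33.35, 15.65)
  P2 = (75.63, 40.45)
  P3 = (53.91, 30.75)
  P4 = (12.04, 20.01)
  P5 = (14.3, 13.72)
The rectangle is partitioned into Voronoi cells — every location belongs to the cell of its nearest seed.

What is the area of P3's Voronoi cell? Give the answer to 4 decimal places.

1. box [0,94]×[0,55]: [(0, 0) (94, 0) (94, 55) (0, 55)]
2. ⊥bis P3·P0 via (56.725,30.48): [(0, 0) (53.8015, 0) (59.0768, 55) (0, 55)]  |A|=3104.1546
3. ⊥bis P3·P1 via (43.63,23.2): [(54.5948, 8.2705) (59.0768, 55) (20.2749, 55)]  |A|=906.5969
4. ⊥bis P3·P2 via (64.77,35.6): [(54.5948, 8.2705) (58.5516, 49.5241) (56.1061, 55) (20.2749, 55)]  |A|=898.4632
5. ⊥bis P3·P4 via (32.975,25.38): [(28.1157, 44.3241) (54.5948, 8.2705) (58.5516, 49.5241) (56.1061, 55) (25.3772, 55)]  |A|=871.2275
6. ⊥bis P3·P5 via (34.105,22.235): [(28.1157, 44.3241) (54.5948, 8.2705) (58.5516, 49.5241) (56.1061, 55) (25.3772, 55)]  |A|=871.2275
7. canonical 5-gon: [(28.1157, 44.3241) (54.5948, 8.2705) (58.5516, 49.5241) (56.1061, 55) (25.3772, 55)]
8. shoelace: 871.2275

Area of P3's cell: 871.2275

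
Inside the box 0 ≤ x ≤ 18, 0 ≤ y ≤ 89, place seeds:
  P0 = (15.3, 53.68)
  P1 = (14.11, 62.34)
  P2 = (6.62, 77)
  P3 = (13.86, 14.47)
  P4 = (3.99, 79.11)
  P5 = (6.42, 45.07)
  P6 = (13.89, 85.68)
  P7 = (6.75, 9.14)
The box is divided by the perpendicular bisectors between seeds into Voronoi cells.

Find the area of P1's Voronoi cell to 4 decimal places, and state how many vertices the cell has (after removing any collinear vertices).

1. box [0,18]×[0,89]: [(0, 0) (18, 0) (18, 89) (0, 89)]
2. ⊥bis P1·P0 via (14.705,58.01): [(0, 55.9893) (18, 58.4628) (18, 89) (0, 89)]  |A|=571.931
3. ⊥bis P1·P2 via (10.365,69.67): [(0, 64.3744) (0, 55.9893) (18, 58.4628) (18, 73.5708)]  |A|=211.4378
4. ⊥bis P1·P3 via (13.985,38.405): [(0, 64.3744) (0, 55.9893) (18, 58.4628) (18, 73.5708)]  |A|=211.4378
5. ⊥bis P1·P4 via (9.05,70.725): [(0, 64.3744) (0, 55.9893) (18, 58.4628) (18, 73.5708)]  |A|=211.4378
6. ⊥bis P1·P5 via (10.265,53.705): [(0, 64.3744) (0, 58.2758) (3.924, 56.5285) (18, 58.4628) (18, 73.5708)]  |A|=206.9518
7. ⊥bis P1·P6 via (14,74.01): [(0, 64.3744) (0, 58.2758) (3.924, 56.5285) (18, 58.4628) (18, 73.5708)]  |A|=206.9518
8. ⊥bis P1·P7 via (10.43,35.74): [(0, 64.3744) (0, 58.2758) (3.924, 56.5285) (18, 58.4628) (18, 73.5708)]  |A|=206.9518
9. canonical 5-gon: [(0, 64.3744) (0, 58.2758) (3.924, 56.5285) (18, 58.4628) (18, 73.5708)]
10. shoelace: 206.9518

Area of P1's cell: 206.9518 (5 vertices)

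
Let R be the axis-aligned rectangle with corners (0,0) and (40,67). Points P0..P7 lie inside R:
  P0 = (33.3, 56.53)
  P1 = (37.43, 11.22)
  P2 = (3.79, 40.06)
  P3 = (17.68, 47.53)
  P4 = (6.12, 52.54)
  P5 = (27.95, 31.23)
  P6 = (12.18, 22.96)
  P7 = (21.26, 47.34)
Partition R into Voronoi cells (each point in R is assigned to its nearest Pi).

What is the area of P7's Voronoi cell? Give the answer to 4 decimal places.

Area of P7's cell: 178.8119

1. box [0,40]×[0,67]: [(0, 0) (40, 0) (40, 67) (0, 67)]
2. ⊥bis P7·P0 via (27.28,51.935): [(0, 0) (40, 0) (40, 35.2703) (15.7811, 67) (0, 67)]  |A|=2295.7697
3. ⊥bis P7·P1 via (29.345,29.28): [(0, 16.143) (40, 34.05) (40, 35.2703) (15.7811, 67) (0, 67)]  |A|=1291.9104
4. ⊥bis P7·P2 via (12.525,43.7): [(20.2337, 25.2011) (40, 34.05) (40, 35.2703) (15.7811, 67) (2.8156, 67)]  |A|=718.553
5. ⊥bis P7·P3 via (19.47,47.435): [(18.5096, 29.3387) (20.2337, 25.2011) (40, 34.05) (40, 35.2703) (20.201, 61.2093)]  |A|=399.0727
6. ⊥bis P7·P4 via (13.69,49.94): [(18.5096, 29.3387) (20.2337, 25.2011) (40, 34.05) (40, 35.2703) (20.201, 61.2093)]  |A|=399.0727
7. ⊥bis P7·P5 via (24.605,39.285): [(18.912, 36.9209) (33.9679, 43.1731) (20.201, 61.2093)]  |A|=178.8119
8. ⊥bis P7·P6 via (16.72,35.15): [(18.912, 36.9209) (33.9679, 43.1731) (20.201, 61.2093)]  |A|=178.8119
9. canonical 3-gon: [(18.912, 36.9209) (33.9679, 43.1731) (20.201, 61.2093)]
10. shoelace: 178.8119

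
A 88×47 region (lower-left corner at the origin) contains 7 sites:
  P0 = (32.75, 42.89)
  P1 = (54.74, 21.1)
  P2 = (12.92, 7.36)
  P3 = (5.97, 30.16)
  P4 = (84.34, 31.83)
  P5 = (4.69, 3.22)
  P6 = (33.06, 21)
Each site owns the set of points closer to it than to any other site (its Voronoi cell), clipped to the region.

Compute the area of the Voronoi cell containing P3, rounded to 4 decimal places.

Area of P3's cell: 528.4037

1. box [0,88]×[0,47]: [(0, 0) (88, 0) (88, 47) (0, 47)]
2. ⊥bis P3·P0 via (19.36,36.525): [(0, 0) (36.7223, 0) (14.3807, 47) (0, 47)]  |A|=1200.9203
3. ⊥bis P3·P1 via (30.355,25.63): [(0, 0) (25.5937, 0) (28.7208, 16.8329) (14.3807, 47) (0, 47)]  |A|=1107.2571
4. ⊥bis P3·P2 via (9.445,18.76): [(0, 15.8809) (25.4811, 23.6482) (14.3807, 47) (0, 47)]  |A|=564.3806
5. ⊥bis P3·P4 via (45.155,30.995): [(0, 15.8809) (25.4811, 23.6482) (14.3807, 47) (0, 47)]  |A|=564.3806
6. ⊥bis P3·P5 via (5.33,16.69): [(0, 16.9432) (3.015, 16.8) (25.4811, 23.6482) (14.3807, 47) (0, 47)]  |A|=562.7791
7. ⊥bis P3·P6 via (19.515,25.58): [(0, 16.9432) (3.015, 16.8) (18.1011, 21.3986) (21.6131, 31.7851) (14.3807, 47) (0, 47)]  |A|=528.4037
8. canonical 6-gon: [(0, 16.9432) (3.015, 16.8) (18.1011, 21.3986) (21.6131, 31.7851) (14.3807, 47) (0, 47)]
9. shoelace: 528.4037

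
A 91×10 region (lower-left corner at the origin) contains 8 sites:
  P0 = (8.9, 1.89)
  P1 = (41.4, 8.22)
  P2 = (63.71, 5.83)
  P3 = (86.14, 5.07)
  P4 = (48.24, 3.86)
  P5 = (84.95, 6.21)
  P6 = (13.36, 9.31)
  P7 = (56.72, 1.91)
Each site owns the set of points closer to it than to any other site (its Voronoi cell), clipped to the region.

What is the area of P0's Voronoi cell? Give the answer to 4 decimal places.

1. box [0,91]×[0,10]: [(0, 0) (91, 0) (91, 10) (0, 10)]
2. ⊥bis P0·P1 via (25.15,5.055): [(0, 0) (26.1346, 0) (24.1869, 10) (0, 10)]  |A|=251.6071
3. ⊥bis P0·P2 via (36.305,3.86): [(0, 0) (26.1346, 0) (24.1869, 10) (0, 10)]  |A|=251.6071
4. ⊥bis P0·P3 via (47.52,3.48): [(0, 0) (26.1346, 0) (24.1869, 10) (0, 10)]  |A|=251.6071
5. ⊥bis P0·P4 via (28.57,2.875): [(0, 0) (26.1346, 0) (24.1869, 10) (0, 10)]  |A|=251.6071
6. ⊥bis P0·P5 via (46.925,4.05): [(0, 0) (26.1346, 0) (24.1869, 10) (0, 10)]  |A|=251.6071
7. ⊥bis P0·P6 via (11.13,5.6): [(0, 0) (20.4466, 0) (3.8098, 10) (0, 10)]  |A|=121.2821
8. ⊥bis P0·P7 via (32.81,1.9): [(0, 0) (20.4466, 0) (3.8098, 10) (0, 10)]  |A|=121.2821
9. canonical 4-gon: [(0, 0) (20.4466, 0) (3.8098, 10) (0, 10)]
10. shoelace: 121.2821

Area of P0's cell: 121.2821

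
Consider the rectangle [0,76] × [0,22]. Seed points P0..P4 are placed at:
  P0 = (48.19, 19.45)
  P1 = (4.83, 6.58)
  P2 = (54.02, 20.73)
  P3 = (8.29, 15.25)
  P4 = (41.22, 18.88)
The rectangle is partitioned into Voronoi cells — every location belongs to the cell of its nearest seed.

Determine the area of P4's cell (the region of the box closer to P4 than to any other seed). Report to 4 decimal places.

Area of P4's cell: 437.8313

1. box [0,76]×[0,22]: [(0, 0) (76, 0) (76, 22) (0, 22)]
2. ⊥bis P4·P0 via (44.705,19.165): [(0, 0) (46.2723, 0) (44.4732, 22) (0, 22)]  |A|=998.2
3. ⊥bis P4·P1 via (23.025,12.73): [(27.3278, 0) (46.2723, 0) (44.4732, 22) (19.8917, 22)]  |A|=478.7855
4. ⊥bis P4·P2 via (47.62,19.805): [(27.3278, 0) (46.2723, 0) (44.4732, 22) (19.8917, 22)]  |A|=478.7855
5. ⊥bis P4·P3 via (24.755,17.065): [(26.3014, 3.0367) (27.3278, 0) (46.2723, 0) (44.4732, 22) (24.211, 22)]  |A|=437.8313
6. canonical 5-gon: [(26.3014, 3.0367) (27.3278, 0) (46.2723, 0) (44.4732, 22) (24.211, 22)]
7. shoelace: 437.8313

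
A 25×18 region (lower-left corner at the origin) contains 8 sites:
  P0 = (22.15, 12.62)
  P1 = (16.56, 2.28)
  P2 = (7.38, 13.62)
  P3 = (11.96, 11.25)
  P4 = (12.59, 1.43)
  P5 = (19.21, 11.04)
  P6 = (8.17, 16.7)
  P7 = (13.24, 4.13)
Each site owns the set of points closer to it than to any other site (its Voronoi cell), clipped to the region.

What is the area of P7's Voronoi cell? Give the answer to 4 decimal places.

Area of P7's cell: 42.0568

1. box [0,25]×[0,18]: [(0, 0) (25, 0) (25, 18) (0, 18)]
2. ⊥bis P7·P0 via (17.695,8.375): [(0, 0) (25, 0) (25, 0.7086) (8.5237, 18) (0, 18)]  |A|=307.5511
3. ⊥bis P7·P1 via (14.9,3.205): [(0, 0) (13.1141, 0) (17.7492, 8.3181) (8.5237, 18) (0, 18)]  |A|=255.5477
4. ⊥bis P7·P2 via (10.31,8.875): [(0, 2.5087) (0, 0) (13.1141, 0) (17.7492, 8.3181) (14.6594, 11.5607)]  |A|=114.5574
5. ⊥bis P7·P3 via (12.6,7.69): [(6.6622, 6.6225) (0, 2.5087) (0, 0) (13.1141, 0) (17.7492, 8.3181) (17.5071, 8.5722)]  |A|=95.5761
6. ⊥bis P7·P4 via (12.915,2.78): [(6.6622, 6.6225) (3.9389, 4.9409) (14.4564, 2.4089) (17.7492, 8.3181) (17.5071, 8.5722)]  |A|=43.8704
7. ⊥bis P7·P5 via (16.225,7.585): [(15.5, 8.2114) (6.6622, 6.6225) (3.9389, 4.9409) (14.4564, 2.4089) (16.9781, 6.9343)]  |A|=42.0568
8. ⊥bis P7·P6 via (10.705,10.415): [(15.5, 8.2114) (6.6622, 6.6225) (3.9389, 4.9409) (14.4564, 2.4089) (16.9781, 6.9343)]  |A|=42.0568
9. canonical 5-gon: [(15.5, 8.2114) (6.6622, 6.6225) (3.9389, 4.9409) (14.4564, 2.4089) (16.9781, 6.9343)]
10. shoelace: 42.0568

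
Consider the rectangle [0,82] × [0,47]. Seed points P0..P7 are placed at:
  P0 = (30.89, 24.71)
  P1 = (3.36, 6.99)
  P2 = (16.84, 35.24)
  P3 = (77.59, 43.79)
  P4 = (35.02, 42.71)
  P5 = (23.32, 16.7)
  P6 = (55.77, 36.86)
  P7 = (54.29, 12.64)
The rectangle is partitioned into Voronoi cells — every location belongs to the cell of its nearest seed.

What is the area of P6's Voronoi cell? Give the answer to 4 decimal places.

1. box [0,82]×[0,47]: [(0, 0) (82, 0) (82, 47) (0, 47)]
2. ⊥bis P6·P0 via (43.33,30.785): [(58.3637, 0) (82, 0) (82, 47) (35.4115, 47)]  |A|=1650.2834
3. ⊥bis P6·P1 via (29.565,21.925): [(58.3637, 0) (82, 0) (82, 47) (35.4115, 47)]  |A|=1650.2834
4. ⊥bis P6·P2 via (36.305,36.05): [(35.8901, 46.0199) (58.3637, 0) (82, 0) (82, 47) (35.8493, 47)]  |A|=1650.0689
5. ⊥bis P6·P3 via (66.68,40.325): [(35.8901, 46.0199) (58.3637, 0) (79.4872, 0) (64.56, 47) (35.8493, 47)]  |A|=1181.1779
6. ⊥bis P6·P4 via (45.395,39.785): [(43.0305, 31.3982) (58.3637, 0) (79.4872, 0) (64.56, 47) (47.4291, 47)]  |A|=1087.6444
7. ⊥bis P6·P5 via (39.545,26.78): [(43.0305, 31.3982) (58.3637, 0) (79.4872, 0) (64.56, 47) (47.4291, 47)]  |A|=1087.6444
8. ⊥bis P6·P7 via (55.03,24.75): [(43.0305, 31.3982) (46.0079, 25.3013) (71.9551, 23.7158) (64.56, 47) (47.4291, 47)]  |A|=518.7115
9. canonical 5-gon: [(43.0305, 31.3982) (46.0079, 25.3013) (71.9551, 23.7158) (64.56, 47) (47.4291, 47)]
10. shoelace: 518.7115

Area of P6's cell: 518.7115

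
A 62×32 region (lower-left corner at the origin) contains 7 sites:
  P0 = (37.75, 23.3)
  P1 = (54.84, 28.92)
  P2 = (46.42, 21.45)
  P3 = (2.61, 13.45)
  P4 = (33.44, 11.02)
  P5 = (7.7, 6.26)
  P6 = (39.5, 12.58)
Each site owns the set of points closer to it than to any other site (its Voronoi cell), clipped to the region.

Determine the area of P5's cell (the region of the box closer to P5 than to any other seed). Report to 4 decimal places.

Area of P5's cell: 272.2978

1. box [0,62]×[0,32]: [(0, 0) (62, 0) (62, 32) (0, 32)]
2. ⊥bis P5·P0 via (22.725,14.78): [(0, 0) (31.1061, 0) (12.9603, 32) (0, 32)]  |A|=705.0622
3. ⊥bis P5·P1 via (31.27,17.59): [(0, 0) (31.1061, 0) (12.9603, 32) (0, 32)]  |A|=705.0622
4. ⊥bis P5·P2 via (27.06,13.855): [(0, 0) (31.1061, 0) (12.9603, 32) (0, 32)]  |A|=705.0622
5. ⊥bis P5·P3 via (5.155,9.855): [(0, 6.2056) (0, 0) (31.1061, 0) (19.6849, 20.1411)]  |A|=374.3347
6. ⊥bis P5·P4 via (20.57,8.64): [(18.5869, 19.3638) (0, 6.2056) (0, 0) (22.1678, 0)]  |A|=272.2978
7. ⊥bis P5·P6 via (23.6,9.42): [(18.5869, 19.3638) (0, 6.2056) (0, 0) (22.1678, 0)]  |A|=272.2978
8. canonical 4-gon: [(18.5869, 19.3638) (0, 6.2056) (0, 0) (22.1678, 0)]
9. shoelace: 272.2978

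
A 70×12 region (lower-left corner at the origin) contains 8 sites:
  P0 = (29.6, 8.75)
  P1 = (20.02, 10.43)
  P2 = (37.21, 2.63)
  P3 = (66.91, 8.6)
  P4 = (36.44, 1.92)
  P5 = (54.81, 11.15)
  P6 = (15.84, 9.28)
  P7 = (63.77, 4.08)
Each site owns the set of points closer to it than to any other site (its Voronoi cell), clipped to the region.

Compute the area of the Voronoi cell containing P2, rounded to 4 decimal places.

Area of P2's cell: 123.9294

1. box [0,70]×[0,12]: [(0, 0) (70, 0) (70, 12) (0, 12)]
2. ⊥bis P2·P0 via (33.405,5.69): [(28.8291, 0) (70, 0) (70, 12) (38.4795, 12)]  |A|=436.1484
3. ⊥bis P2·P1 via (28.615,6.53): [(28.8291, 0) (70, 0) (70, 12) (38.4795, 12)]  |A|=436.1484
4. ⊥bis P2·P3 via (52.06,5.615): [(28.8291, 0) (53.1887, 0) (50.7766, 12) (38.4795, 12)]  |A|=219.9397
5. ⊥bis P2·P4 via (36.825,2.275): [(33.5313, 5.847) (38.9227, 0) (53.1887, 0) (50.7766, 12) (38.4795, 12)]  |A|=190.4307
6. ⊥bis P2·P5 via (46.01,6.89): [(33.5313, 5.847) (38.9227, 0) (49.3454, 0) (43.5363, 12) (38.4795, 12)]  |A|=123.9294
7. ⊥bis P2·P6 via (26.525,5.955): [(33.5313, 5.847) (38.9227, 0) (49.3454, 0) (43.5363, 12) (38.4795, 12)]  |A|=123.9294
8. ⊥bis P2·P7 via (50.49,3.355): [(33.5313, 5.847) (38.9227, 0) (49.3454, 0) (43.5363, 12) (38.4795, 12)]  |A|=123.9294
9. canonical 5-gon: [(33.5313, 5.847) (38.9227, 0) (49.3454, 0) (43.5363, 12) (38.4795, 12)]
10. shoelace: 123.9294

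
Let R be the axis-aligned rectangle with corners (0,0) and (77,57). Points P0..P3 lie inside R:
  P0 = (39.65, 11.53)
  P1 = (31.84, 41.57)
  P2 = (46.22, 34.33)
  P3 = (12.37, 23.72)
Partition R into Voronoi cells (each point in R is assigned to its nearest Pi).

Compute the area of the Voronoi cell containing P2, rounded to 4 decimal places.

1. box [0,77]×[0,57]: [(0, 0) (77, 0) (77, 57) (0, 57)]
2. ⊥bis P2·P0 via (42.935,22.93): [(0, 35.3021) (77, 13.1139) (77, 57) (0, 57)]  |A|=2524.9855
3. ⊥bis P2·P1 via (39.03,37.95): [(32.9207, 25.8157) (77, 13.1139) (77, 57) (48.6212, 57)]  |A|=1409.7208
4. ⊥bis P2·P3 via (29.295,29.025): [(32.9207, 25.8157) (77, 13.1139) (77, 57) (48.6212, 57)]  |A|=1409.7208
5. canonical 4-gon: [(32.9207, 25.8157) (77, 13.1139) (77, 57) (48.6212, 57)]
6. shoelace: 1409.7208

Area of P2's cell: 1409.7208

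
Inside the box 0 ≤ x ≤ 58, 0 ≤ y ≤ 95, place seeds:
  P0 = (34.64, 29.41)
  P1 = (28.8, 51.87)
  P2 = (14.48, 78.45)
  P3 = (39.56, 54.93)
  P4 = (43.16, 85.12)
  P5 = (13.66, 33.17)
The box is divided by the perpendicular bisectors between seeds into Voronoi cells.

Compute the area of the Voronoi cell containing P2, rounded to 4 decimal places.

Area of P2's cell: 962.0492

1. box [0,58]×[0,95]: [(0, 0) (58, 0) (58, 95) (0, 95)]
2. ⊥bis P2·P0 via (24.56,53.93): [(0, 43.8336) (58, 67.6769) (58, 95) (0, 95)]  |A|=2276.1953
3. ⊥bis P2·P1 via (21.64,65.16): [(0, 53.5014) (58, 84.749) (58, 95) (0, 95)]  |A|=1500.738
4. ⊥bis P2·P3 via (27.02,66.69): [(0, 53.5014) (29.6139, 69.4559) (53.5691, 95) (0, 95)]  |A|=1298.6531
5. ⊥bis P2·P4 via (28.82,81.785): [(0, 53.5014) (29.6139, 69.4559) (31.2753, 71.2275) (25.7466, 95) (0, 95)]  |A|=967.9492
6. ⊥bis P2·P5 via (14.07,55.81): [(0, 56.0648) (4.6033, 55.9814) (29.6139, 69.4559) (31.2753, 71.2275) (25.7466, 95) (0, 95)]  |A|=962.0492
7. canonical 6-gon: [(0, 56.0648) (4.6033, 55.9814) (29.6139, 69.4559) (31.2753, 71.2275) (25.7466, 95) (0, 95)]
8. shoelace: 962.0492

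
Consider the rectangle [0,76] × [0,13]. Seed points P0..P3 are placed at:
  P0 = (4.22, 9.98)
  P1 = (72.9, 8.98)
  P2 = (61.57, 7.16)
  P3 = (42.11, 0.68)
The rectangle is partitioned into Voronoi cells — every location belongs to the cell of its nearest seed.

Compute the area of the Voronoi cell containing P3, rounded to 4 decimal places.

1. box [0,76]×[0,13]: [(0, 0) (76, 0) (76, 13) (0, 13)]
2. ⊥bis P3·P0 via (23.165,5.33): [(21.8568, 0) (76, 0) (76, 13) (25.0476, 13)]  |A|=683.1217
3. ⊥bis P3·P1 via (57.505,4.83): [(21.8568, 0) (58.807, 0) (55.3026, 13) (25.0476, 13)]  |A|=436.8344
4. ⊥bis P3·P2 via (51.84,3.92): [(21.8568, 0) (53.1453, 0) (48.8164, 13) (25.0476, 13)]  |A|=357.8732
5. canonical 4-gon: [(21.8568, 0) (53.1453, 0) (48.8164, 13) (25.0476, 13)]
6. shoelace: 357.8732

Area of P3's cell: 357.8732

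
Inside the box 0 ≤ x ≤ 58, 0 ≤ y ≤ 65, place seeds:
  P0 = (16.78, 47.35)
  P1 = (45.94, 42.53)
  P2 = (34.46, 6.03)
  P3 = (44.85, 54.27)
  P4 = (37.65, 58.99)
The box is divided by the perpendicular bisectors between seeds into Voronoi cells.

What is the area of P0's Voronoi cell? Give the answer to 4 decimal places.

1. box [0,58]×[0,65]: [(0, 0) (58, 0) (58, 65) (0, 65)]
2. ⊥bis P0·P1 via (31.36,44.94): [(0, 0) (23.9316, 0) (34.6758, 65) (0, 65)]  |A|=1904.7425
3. ⊥bis P0·P2 via (25.62,26.69): [(0, 15.7277) (28.5506, 27.944) (34.6758, 65) (0, 65)]  |A|=1345.8518
4. ⊥bis P0·P3 via (30.815,50.81): [(0, 15.7277) (28.5506, 27.944) (31.7221, 47.1305) (27.3168, 65) (0, 65)]  |A|=1280.1009
5. ⊥bis P0·P4 via (27.215,53.17): [(0, 15.7277) (28.5506, 27.944) (31.4618, 45.5557) (20.617, 65) (0, 65)]  |A|=1209.1696
6. canonical 5-gon: [(0, 15.7277) (28.5506, 27.944) (31.4618, 45.5557) (20.617, 65) (0, 65)]
7. shoelace: 1209.1696

Area of P0's cell: 1209.1696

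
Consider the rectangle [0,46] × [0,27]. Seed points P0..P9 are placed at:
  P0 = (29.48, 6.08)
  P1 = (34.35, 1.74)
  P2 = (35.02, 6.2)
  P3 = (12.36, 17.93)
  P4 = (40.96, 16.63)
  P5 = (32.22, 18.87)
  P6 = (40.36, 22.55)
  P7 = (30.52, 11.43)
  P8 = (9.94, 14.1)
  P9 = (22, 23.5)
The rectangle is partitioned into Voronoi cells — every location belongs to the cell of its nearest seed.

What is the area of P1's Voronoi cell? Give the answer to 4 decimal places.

Area of P1's cell: 53.6003

1. box [0,46]×[0,27]: [(0, 0) (46, 0) (46, 27) (0, 27)]
2. ⊥bis P1·P0 via (31.915,3.91): [(28.4305, 0) (46, 0) (46, 19.7151)]  |A|=173.1916
3. ⊥bis P1·P2 via (34.685,3.97): [(32.2892, 4.3299) (28.4305, 0) (46, 0) (46, 2.2702)]  |A|=53.6003
4. ⊥bis P1·P3 via (23.355,9.835): [(32.2892, 4.3299) (28.4305, 0) (46, 0) (46, 2.2702)]  |A|=53.6003
5. ⊥bis P1·P4 via (37.655,9.185): [(32.2892, 4.3299) (28.4305, 0) (46, 0) (46, 2.2702)]  |A|=53.6003
6. ⊥bis P1·P5 via (33.285,10.305): [(32.2892, 4.3299) (28.4305, 0) (46, 0) (46, 2.2702)]  |A|=53.6003
7. ⊥bis P1·P6 via (37.355,12.145): [(32.2892, 4.3299) (28.4305, 0) (46, 0) (46, 2.2702)]  |A|=53.6003
8. ⊥bis P1·P7 via (32.435,6.585): [(32.2892, 4.3299) (28.4305, 0) (46, 0) (46, 2.2702)]  |A|=53.6003
9. ⊥bis P1·P8 via (22.145,7.92): [(32.2892, 4.3299) (28.4305, 0) (46, 0) (46, 2.2702)]  |A|=53.6003
10. ⊥bis P1·P9 via (28.175,12.62): [(32.2892, 4.3299) (28.4305, 0) (46, 0) (46, 2.2702)]  |A|=53.6003
11. canonical 4-gon: [(32.2892, 4.3299) (28.4305, 0) (46, 0) (46, 2.2702)]
12. shoelace: 53.6003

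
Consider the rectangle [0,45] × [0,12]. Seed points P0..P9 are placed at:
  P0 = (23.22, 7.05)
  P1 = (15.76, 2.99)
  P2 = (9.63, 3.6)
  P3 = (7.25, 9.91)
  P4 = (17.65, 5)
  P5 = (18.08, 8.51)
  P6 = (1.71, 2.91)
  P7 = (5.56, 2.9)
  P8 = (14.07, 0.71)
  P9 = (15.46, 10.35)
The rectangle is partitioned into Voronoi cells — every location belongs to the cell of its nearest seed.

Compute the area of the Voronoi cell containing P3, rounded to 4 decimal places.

Area of P3's cell: 52.2758

1. box [0,45]×[0,12]: [(0, 0) (45, 0) (45, 12) (0, 12)]
2. ⊥bis P3·P0 via (15.235,8.48): [(0, 0) (13.7164, 0) (15.8654, 12) (0, 12)]  |A|=177.4904
3. ⊥bis P3·P1 via (11.505,6.45): [(0, 0) (6.2601, 0) (15.8223, 11.7592) (15.8654, 12) (0, 12)]  |A|=133.6506
4. ⊥bis P3·P2 via (8.44,6.755): [(0, 3.5716) (13.2187, 8.5574) (15.8223, 11.7592) (15.8654, 12) (0, 12)]  |A|=83.2594
5. ⊥bis P3·P4 via (12.45,7.455): [(0, 3.5716) (12.9167, 8.4435) (14.5958, 12) (0, 12)]  |A|=80.3883
6. ⊥bis P3·P5 via (12.665,9.21): [(0, 3.5716) (12.5479, 8.3044) (13.0257, 12) (0, 12)]  |A|=76.9481
7. ⊥bis P3·P6 via (4.48,6.41): [(0, 9.9556) (5.4629, 5.6321) (12.5479, 8.3044) (13.0257, 12) (0, 12)]  |A|=59.5105
8. ⊥bis P3·P7 via (6.405,6.405): [(0, 9.9556) (3.6458, 7.0702) (7.0804, 6.2422) (12.5479, 8.3044) (13.0257, 12) (0, 12)]  |A|=57.7932
9. ⊥bis P3·P8 via (10.66,5.31): [(0, 9.9556) (3.6458, 7.0702) (7.0804, 6.2422) (12.5479, 8.3044) (13.0257, 12) (0, 12)]  |A|=57.7932
10. ⊥bis P3·P9 via (11.355,10.13): [(0, 9.9556) (3.6458, 7.0702) (7.0804, 6.2422) (11.4745, 7.8996) (11.2548, 12) (0, 12)]  |A|=52.2758
11. canonical 6-gon: [(0, 9.9556) (3.6458, 7.0702) (7.0804, 6.2422) (11.4745, 7.8996) (11.2548, 12) (0, 12)]
12. shoelace: 52.2758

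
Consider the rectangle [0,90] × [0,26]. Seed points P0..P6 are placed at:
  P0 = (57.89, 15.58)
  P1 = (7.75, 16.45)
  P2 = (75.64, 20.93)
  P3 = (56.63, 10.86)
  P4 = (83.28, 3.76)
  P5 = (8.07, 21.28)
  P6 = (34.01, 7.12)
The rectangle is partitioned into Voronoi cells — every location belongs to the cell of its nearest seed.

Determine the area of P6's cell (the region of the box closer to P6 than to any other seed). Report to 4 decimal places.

1. box [0,90]×[0,26]: [(0, 0) (90, 0) (90, 26) (0, 26)]
2. ⊥bis P6·P0 via (45.95,11.35): [(0, 0) (49.971, 0) (40.7599, 26) (0, 26)]  |A|=1179.5018
3. ⊥bis P6·P1 via (20.88,11.785): [(16.6929, 0) (49.971, 0) (40.7599, 26) (25.9305, 26)]  |A|=625.398
4. ⊥bis P6·P2 via (54.825,14.025): [(16.6929, 0) (49.971, 0) (40.7599, 26) (25.9305, 26)]  |A|=625.398
5. ⊥bis P6·P3 via (45.32,8.99): [(16.6929, 0) (46.8064, 0) (44.037, 16.7499) (40.7599, 26) (25.9305, 26)]  |A|=598.895
6. ⊥bis P6·P4 via (58.645,5.44): [(16.6929, 0) (46.8064, 0) (44.037, 16.7499) (40.7599, 26) (25.9305, 26)]  |A|=598.895
7. ⊥bis P6·P5 via (21.04,14.2): [(23.0393, 17.8626) (16.6929, 0) (46.8064, 0) (44.037, 16.7499) (40.7599, 26) (27.4813, 26)]  |A|=592.5851
8. canonical 6-gon: [(23.0393, 17.8626) (16.6929, 0) (46.8064, 0) (44.037, 16.7499) (40.7599, 26) (27.4813, 26)]
9. shoelace: 592.5851

Area of P6's cell: 592.5851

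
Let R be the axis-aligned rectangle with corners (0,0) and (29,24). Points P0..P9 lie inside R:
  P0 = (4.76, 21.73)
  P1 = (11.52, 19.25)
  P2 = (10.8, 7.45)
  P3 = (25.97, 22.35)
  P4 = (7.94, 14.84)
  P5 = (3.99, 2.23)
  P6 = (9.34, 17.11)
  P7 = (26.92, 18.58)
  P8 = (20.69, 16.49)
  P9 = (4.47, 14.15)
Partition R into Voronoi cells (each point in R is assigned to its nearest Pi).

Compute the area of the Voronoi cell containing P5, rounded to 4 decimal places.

1. box [0,29]×[0,24]: [(0, 0) (29, 0) (29, 24) (0, 24)]
2. ⊥bis P5·P0 via (4.375,11.98): [(0, 12.1528) (0, 0) (29, 0) (29, 11.0076)]  |A|=335.8256
3. ⊥bis P5·P1 via (7.755,10.74): [(5.0088, 11.955) (0, 12.1528) (0, 0) (29, 0) (29, 1.3408)]  |A|=219.8659
4. ⊥bis P5·P2 via (7.395,4.84): [(1.8455, 12.0799) (0, 12.1528) (0, 0) (11.105, 0)]  |A|=78.2872
5. ⊥bis P5·P3 via (14.98,12.29): [(1.8455, 12.0799) (0, 12.1528) (0, 0) (11.105, 0)]  |A|=78.2872
6. ⊥bis P5·P4 via (5.965,8.535): [(4.1196, 9.1131) (0, 10.4035) (0, 0) (11.105, 0)]  |A|=72.0293
7. ⊥bis P5·P6 via (6.665,9.67): [(4.1196, 9.1131) (0, 10.4035) (0, 0) (11.105, 0)]  |A|=72.0293
8. ⊥bis P5·P7 via (15.455,10.405): [(4.1196, 9.1131) (0, 10.4035) (0, 0) (11.105, 0)]  |A|=72.0293
9. ⊥bis P5·P8 via (12.34,9.36): [(4.1196, 9.1131) (0, 10.4035) (0, 0) (11.105, 0)]  |A|=72.0293
10. ⊥bis P5·P9 via (4.23,8.19): [(4.8462, 8.1652) (0, 8.3603) (0, 0) (11.105, 0)]  |A|=65.5949
11. canonical 4-gon: [(4.8462, 8.1652) (0, 8.3603) (0, 0) (11.105, 0)]
12. shoelace: 65.5949

Area of P5's cell: 65.5949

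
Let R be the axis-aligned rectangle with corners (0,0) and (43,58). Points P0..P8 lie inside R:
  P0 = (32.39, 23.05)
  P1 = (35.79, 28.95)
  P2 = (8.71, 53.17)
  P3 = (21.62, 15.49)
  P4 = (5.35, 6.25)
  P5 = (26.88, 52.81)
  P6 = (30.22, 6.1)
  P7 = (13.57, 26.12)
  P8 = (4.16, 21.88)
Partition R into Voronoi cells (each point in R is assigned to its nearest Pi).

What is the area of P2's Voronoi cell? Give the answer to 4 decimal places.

1. box [0,43]×[0,58]: [(0, 0) (43, 0) (43, 58) (0, 58)]
2. ⊥bis P2·P0 via (20.55,38.11): [(0, 21.9538) (43, 55.7599) (43, 58) (0, 58)]  |A|=823.1542
3. ⊥bis P2·P1 via (22.25,41.06): [(0, 21.9538) (17.3886, 35.6245) (37.4009, 58) (0, 58)]  |A|=731.8275
4. ⊥bis P2·P3 via (15.165,34.33): [(0, 29.1341) (16.1877, 34.6804) (17.3886, 35.6245) (37.4009, 58) (0, 58)]  |A|=673.7112
5. ⊥bis P2·P4 via (7.03,29.71): [(0, 30.2134) (2.6055, 30.0268) (16.1877, 34.6804) (17.3886, 35.6245) (37.4009, 58) (0, 58)]  |A|=672.3052
6. ⊥bis P2·P5 via (17.795,52.99): [(0, 30.2134) (2.6055, 30.0268) (16.1877, 34.6804) (17.3886, 35.6245) (17.4524, 35.6958) (17.8943, 58) (0, 58)]  |A|=454.7653
7. ⊥bis P2·P6 via (19.465,29.635): [(0, 30.2134) (2.6055, 30.0268) (16.1877, 34.6804) (17.3886, 35.6245) (17.4524, 35.6958) (17.8943, 58) (0, 58)]  |A|=454.7653
8. ⊥bis P2·P7 via (11.14,39.645): [(0, 37.6435) (17.5534, 40.7973) (17.8943, 58) (0, 58)]  |A|=332.5781
9. ⊥bis P2·P8 via (6.435,37.525): [(0, 38.4607) (2.5139, 38.0952) (17.5534, 40.7973) (17.8943, 58) (0, 58)]  |A|=331.5508
10. canonical 5-gon: [(0, 38.4607) (2.5139, 38.0952) (17.5534, 40.7973) (17.8943, 58) (0, 58)]
11. shoelace: 331.5508

Area of P2's cell: 331.5508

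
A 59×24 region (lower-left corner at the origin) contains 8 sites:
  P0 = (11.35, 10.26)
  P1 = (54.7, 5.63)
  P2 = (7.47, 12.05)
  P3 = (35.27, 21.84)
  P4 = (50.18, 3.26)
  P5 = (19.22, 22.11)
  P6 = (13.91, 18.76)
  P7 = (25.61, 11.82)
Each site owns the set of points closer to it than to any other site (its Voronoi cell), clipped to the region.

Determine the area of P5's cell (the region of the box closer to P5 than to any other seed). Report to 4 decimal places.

1. box [0,59]×[0,24]: [(0, 0) (59, 0) (59, 24) (0, 24)]
2. ⊥bis P5·P0 via (15.285,16.185): [(39.655, 0) (59, 0) (59, 24) (3.5178, 24)]  |A|=897.9257
3. ⊥bis P5·P1 via (36.96,13.87): [(32.6718, 4.6378) (41.6653, 24) (3.5178, 24)]  |A|=369.3086
4. ⊥bis P5·P2 via (13.345,17.08): [(12.5642, 17.992) (32.6718, 4.6378) (41.6653, 24) (7.4203, 24)]  |A|=357.5855
5. ⊥bis P5·P3 via (27.245,21.975): [(12.5642, 17.992) (27.0165, 8.3937) (27.2791, 24) (7.4203, 24)]  |A|=173.6897
6. ⊥bis P5·P4 via (34.7,12.685): [(12.5642, 17.992) (27.0165, 8.3937) (27.2791, 24) (7.4203, 24)]  |A|=173.6897
7. ⊥bis P5·P6 via (16.565,20.435): [(22.1029, 11.657) (27.0165, 8.3937) (27.2791, 24) (14.3159, 24)]  |A|=118.7724
8. ⊥bis P5·P7 via (22.415,16.965): [(19.7847, 15.3316) (27.2108, 19.9432) (27.2791, 24) (14.3159, 24)]  |A|=71.091
9. canonical 4-gon: [(19.7847, 15.3316) (27.2108, 19.9432) (27.2791, 24) (14.3159, 24)]
10. shoelace: 71.091

Area of P5's cell: 71.0910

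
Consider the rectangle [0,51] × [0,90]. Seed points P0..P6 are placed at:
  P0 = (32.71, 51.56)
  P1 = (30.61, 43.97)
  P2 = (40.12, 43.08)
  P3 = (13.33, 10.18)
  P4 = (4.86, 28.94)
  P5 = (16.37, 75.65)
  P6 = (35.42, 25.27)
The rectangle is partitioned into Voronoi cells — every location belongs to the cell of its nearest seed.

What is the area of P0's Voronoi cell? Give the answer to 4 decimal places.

1. box [0,51]×[0,90]: [(0, 0) (51, 0) (51, 90) (0, 90)]
2. ⊥bis P0·P1 via (31.66,47.765): [(0, 56.5247) (51, 42.414) (51, 90) (0, 90)]  |A|=2067.0633
3. ⊥bis P0·P2 via (36.415,47.32): [(0, 56.5247) (35.6583, 46.6588) (51, 60.0647) (51, 90) (0, 90)]  |A|=1931.6674
4. ⊥bis P0·P3 via (23.02,30.87): [(0, 56.5247) (35.6583, 46.6588) (51, 60.0647) (51, 90) (0, 90)]  |A|=1931.6674
5. ⊥bis P0·P4 via (18.785,40.25): [(0, 63.3783) (7.1801, 54.5381) (35.6583, 46.6588) (51, 60.0647) (51, 90) (0, 90)]  |A|=1907.0626
6. ⊥bis P0·P5 via (24.54,63.605): [(10.0159, 53.7535) (35.6583, 46.6588) (51, 60.0647) (51, 81.5525)]  |A|=666.6323
7. ⊥bis P0·P6 via (34.065,38.415): [(10.0159, 53.7535) (35.6583, 46.6588) (51, 60.0647) (51, 81.5525)]  |A|=666.6323
8. canonical 4-gon: [(10.0159, 53.7535) (35.6583, 46.6588) (51, 60.0647) (51, 81.5525)]
9. shoelace: 666.6323

Area of P0's cell: 666.6323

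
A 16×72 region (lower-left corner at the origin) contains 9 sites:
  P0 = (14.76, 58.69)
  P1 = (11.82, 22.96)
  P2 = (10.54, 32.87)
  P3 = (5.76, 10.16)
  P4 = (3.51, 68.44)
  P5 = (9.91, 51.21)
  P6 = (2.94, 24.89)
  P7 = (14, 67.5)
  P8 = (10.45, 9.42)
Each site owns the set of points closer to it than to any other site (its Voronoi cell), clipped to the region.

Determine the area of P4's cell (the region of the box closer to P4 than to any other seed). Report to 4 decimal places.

Area of P4's cell: 109.6036

1. box [0,16]×[0,72]: [(0, 0) (16, 0) (16, 72) (0, 72)]
2. ⊥bis P4·P0 via (9.135,63.565): [(0, 53.0246) (16, 71.4862) (16, 72) (0, 72)]  |A|=155.9138
3. ⊥bis P4·P1 via (7.665,45.7): [(0, 53.0246) (16, 71.4862) (16, 72) (0, 72)]  |A|=155.9138
4. ⊥bis P4·P2 via (7.025,50.655): [(0, 53.0246) (16, 71.4862) (16, 72) (0, 72)]  |A|=155.9138
5. ⊥bis P4·P3 via (4.635,39.3): [(0, 53.0246) (16, 71.4862) (16, 72) (0, 72)]  |A|=155.9138
6. ⊥bis P4·P5 via (6.71,59.825): [(0, 57.3326) (5.5061, 59.3778) (16, 71.4862) (16, 72) (0, 72)]  |A|=144.0537
7. ⊥bis P4·P6 via (3.225,46.665): [(0, 57.3326) (5.5061, 59.3778) (16, 71.4862) (16, 72) (0, 72)]  |A|=144.0537
8. ⊥bis P4·P7 via (8.755,67.97): [(0, 57.3326) (5.5061, 59.3778) (8.2709, 62.568) (9.1161, 72) (0, 72)]  |A|=109.6036
9. ⊥bis P4·P8 via (6.98,38.93): [(0, 57.3326) (5.5061, 59.3778) (8.2709, 62.568) (9.1161, 72) (0, 72)]  |A|=109.6036
10. canonical 5-gon: [(0, 57.3326) (5.5061, 59.3778) (8.2709, 62.568) (9.1161, 72) (0, 72)]
11. shoelace: 109.6036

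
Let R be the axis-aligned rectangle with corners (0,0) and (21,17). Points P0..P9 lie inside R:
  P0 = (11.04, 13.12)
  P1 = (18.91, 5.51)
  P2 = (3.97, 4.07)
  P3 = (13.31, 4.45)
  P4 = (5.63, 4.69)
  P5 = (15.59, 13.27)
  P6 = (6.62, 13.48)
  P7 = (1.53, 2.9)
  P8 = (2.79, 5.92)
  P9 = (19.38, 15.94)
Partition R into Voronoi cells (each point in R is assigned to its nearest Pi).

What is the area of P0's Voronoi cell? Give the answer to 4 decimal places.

Area of P0's cell: 38.2241

1. box [0,21]×[0,17]: [(0, 0) (21, 0) (21, 17) (0, 17)]
2. ⊥bis P0·P1 via (14.975,9.315): [(0, 0) (5.9677, 0) (21, 15.5458) (21, 17) (0, 17)]  |A|=240.1554
3. ⊥bis P0·P2 via (7.505,8.595): [(0, 14.458) (11.3638, 5.5804) (21, 15.5458) (21, 17) (0, 17)]  |A|=141.355
4. ⊥bis P0·P3 via (12.175,8.785): [(0, 14.458) (8.4951, 7.8215) (15.238, 9.587) (21, 15.5458) (21, 17) (0, 17)]  |A|=131.267
5. ⊥bis P0·P4 via (8.335,8.905): [(0, 14.458) (1.4627, 13.3153) (9.5805, 8.1057) (15.238, 9.587) (21, 15.5458) (21, 17) (0, 17)]  |A|=127.2863
6. ⊥bis P0·P5 via (13.315,13.195): [(0, 14.458) (1.4627, 13.3153) (9.5805, 8.1057) (13.4494, 9.1187) (13.1896, 17) (0, 17)]  |A|=87.0383
7. ⊥bis P0·P6 via (8.83,13.3): [(8.4652, 8.8214) (9.5805, 8.1057) (13.4494, 9.1187) (13.1896, 17) (9.1314, 17)]  |A|=38.2241
8. ⊥bis P0·P7 via (6.285,8.01): [(8.4652, 8.8214) (9.5805, 8.1057) (13.4494, 9.1187) (13.1896, 17) (9.1314, 17)]  |A|=38.2241
9. ⊥bis P0·P8 via (6.915,9.52): [(8.4652, 8.8214) (9.5805, 8.1057) (13.4494, 9.1187) (13.1896, 17) (9.1314, 17)]  |A|=38.2241
10. ⊥bis P0·P9 via (15.21,14.53): [(8.4652, 8.8214) (9.5805, 8.1057) (13.4494, 9.1187) (13.1896, 17) (9.1314, 17)]  |A|=38.2241
11. canonical 5-gon: [(8.4652, 8.8214) (9.5805, 8.1057) (13.4494, 9.1187) (13.1896, 17) (9.1314, 17)]
12. shoelace: 38.2241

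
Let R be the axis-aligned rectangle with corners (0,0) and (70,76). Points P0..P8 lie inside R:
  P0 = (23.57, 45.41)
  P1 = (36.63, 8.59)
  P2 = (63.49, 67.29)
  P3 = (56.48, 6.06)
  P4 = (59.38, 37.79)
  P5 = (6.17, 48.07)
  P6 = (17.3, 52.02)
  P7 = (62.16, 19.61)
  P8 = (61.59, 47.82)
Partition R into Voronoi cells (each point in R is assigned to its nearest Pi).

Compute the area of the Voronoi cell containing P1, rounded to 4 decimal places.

Area of P1's cell: 1089.0458

1. box [0,70]×[0,76]: [(0, 0) (70, 0) (70, 76) (0, 76)]
2. ⊥bis P1·P0 via (30.1,27): [(0, 16.3236) (0, 0) (70, 0) (70, 41.1525)]  |A|=2011.6616
3. ⊥bis P1·P2 via (50.06,37.94): [(54.8123, 35.7654) (0, 16.3236) (0, 0) (70, 0) (70, 28.8158)]  |A|=1917.9792
4. ⊥bis P1·P3 via (46.555,7.325): [(49.9606, 34.0445) (0, 16.3236) (0, 0) (45.6214, 0)]  |A|=1184.3463
5. ⊥bis P1·P4 via (48.005,23.19): [(48.5254, 22.7845) (39.0433, 30.1722) (0, 16.3236) (0, 0) (45.6214, 0)]  |A|=1125.6609
6. ⊥bis P1·P5 via (21.4,28.33): [(48.5254, 22.7845) (39.0433, 30.1722) (10.8061, 20.1565) (0, 11.8193) (0, 0) (45.6214, 0)]  |A|=1101.3239
7. ⊥bis P1·P6 via (26.965,30.305): [(48.5254, 22.7845) (39.0433, 30.1722) (10.8061, 20.1565) (0, 11.8193) (0, 0) (45.6214, 0)]  |A|=1101.3239
8. ⊥bis P1·P7 via (49.395,14.1): [(47.8691, 17.6351) (44.1875, 26.1643) (39.0433, 30.1722) (10.8061, 20.1565) (0, 11.8193) (0, 0) (45.6214, 0)]  |A|=1089.0458
9. ⊥bis P1·P8 via (49.11,28.205): [(47.8691, 17.6351) (44.1875, 26.1643) (39.0433, 30.1722) (10.8061, 20.1565) (0, 11.8193) (0, 0) (45.6214, 0)]  |A|=1089.0458
10. canonical 7-gon: [(47.8691, 17.6351) (44.1875, 26.1643) (39.0433, 30.1722) (10.8061, 20.1565) (0, 11.8193) (0, 0) (45.6214, 0)]
11. shoelace: 1089.0458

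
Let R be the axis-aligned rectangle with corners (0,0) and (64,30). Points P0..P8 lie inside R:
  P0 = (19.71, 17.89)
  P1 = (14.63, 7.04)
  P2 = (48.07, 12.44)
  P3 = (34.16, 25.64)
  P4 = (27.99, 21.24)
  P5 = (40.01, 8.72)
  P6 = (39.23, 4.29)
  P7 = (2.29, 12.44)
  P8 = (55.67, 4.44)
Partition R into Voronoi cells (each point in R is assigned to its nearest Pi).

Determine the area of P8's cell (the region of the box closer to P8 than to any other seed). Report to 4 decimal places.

1. box [0,64]×[0,30]: [(0, 0) (64, 0) (64, 30) (0, 30)]
2. ⊥bis P8·P0 via (37.69,11.165): [(33.514, 0) (64, 0) (64, 30) (44.7348, 30)]  |A|=746.2682
3. ⊥bis P8·P1 via (35.15,5.74): [(35.0458, 4.0955) (34.7864, 0) (64, 0) (64, 30) (44.7348, 30)]  |A|=743.6628
4. ⊥bis P8·P2 via (51.87,8.44): [(42.9858, 0) (64, 0) (64, 19.9635)]  |A|=209.7586
5. ⊥bis P8·P3 via (44.915,15.04): [(42.9858, 0) (64, 0) (64, 19.9635)]  |A|=209.7586
6. ⊥bis P8·P4 via (41.83,12.84): [(42.9858, 0) (64, 0) (64, 19.9635)]  |A|=209.7586
7. ⊥bis P8·P5 via (47.84,6.58): [(47.1133, 3.9211) (46.0416, 0) (64, 0) (64, 19.9635)]  |A|=203.7674
8. ⊥bis P8·P6 via (47.45,4.365): [(47.4511, 4.2421) (47.4898, 0) (64, 0) (64, 19.9635)]  |A|=200.2054
9. ⊥bis P8·P7 via (28.98,8.44): [(47.4511, 4.2421) (47.4898, 0) (64, 0) (64, 19.9635)]  |A|=200.2054
10. canonical 4-gon: [(47.4511, 4.2421) (47.4898, 0) (64, 0) (64, 19.9635)]
11. shoelace: 200.2054

Area of P8's cell: 200.2054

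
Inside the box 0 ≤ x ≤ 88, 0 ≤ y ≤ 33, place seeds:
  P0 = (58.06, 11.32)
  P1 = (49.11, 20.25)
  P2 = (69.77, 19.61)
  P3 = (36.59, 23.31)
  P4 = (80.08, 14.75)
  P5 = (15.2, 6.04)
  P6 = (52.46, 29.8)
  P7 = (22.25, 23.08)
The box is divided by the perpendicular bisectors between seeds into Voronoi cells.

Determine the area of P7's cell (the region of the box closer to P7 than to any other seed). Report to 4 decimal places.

Area of P7's cell: 494.2402

1. box [0,88]×[0,33]: [(0, 0) (88, 0) (88, 33) (0, 33)]
2. ⊥bis P7·P0 via (40.155,17.2): [(0, 0) (34.5065, 0) (45.3437, 33) (0, 33)]  |A|=1317.529
3. ⊥bis P7·P1 via (35.68,21.665): [(0, 0) (33.3974, 0) (36.8743, 33) (0, 33)]  |A|=1159.4817
4. ⊥bis P7·P2 via (46.01,21.345): [(0, 0) (33.3974, 0) (36.8743, 33) (0, 33)]  |A|=1159.4817
5. ⊥bis P7·P3 via (29.42,23.195): [(0, 0) (29.792, 0) (29.2627, 33) (0, 33)]  |A|=974.4036
6. ⊥bis P7·P4 via (51.165,18.915): [(0, 0) (29.792, 0) (29.2627, 33) (0, 33)]  |A|=974.4036
7. ⊥bis P7·P5 via (18.725,14.56): [(0, 22.3071) (29.6309, 10.0479) (29.2627, 33) (0, 33)]  |A|=494.2402
8. ⊥bis P7·P6 via (37.355,26.44): [(0, 22.3071) (29.6309, 10.0479) (29.2627, 33) (0, 33)]  |A|=494.2402
9. canonical 4-gon: [(0, 22.3071) (29.6309, 10.0479) (29.2627, 33) (0, 33)]
10. shoelace: 494.2402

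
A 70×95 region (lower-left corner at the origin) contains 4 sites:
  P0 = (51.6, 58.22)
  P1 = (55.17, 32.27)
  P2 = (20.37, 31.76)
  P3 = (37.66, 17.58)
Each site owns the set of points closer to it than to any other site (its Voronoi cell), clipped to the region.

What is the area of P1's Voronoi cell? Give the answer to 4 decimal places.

Area of P1's cell: 940.6653

1. box [0,70]×[0,95]: [(0, 0) (70, 0) (70, 95) (0, 95)]
2. ⊥bis P1·P0 via (53.385,45.245): [(0, 37.9007) (0, 0) (70, 0) (70, 47.5308)]  |A|=2990.1014
3. ⊥bis P1·P2 via (37.77,32.015): [(37.6079, 43.0745) (38.2392, 0) (70, 0) (70, 47.5308)]  |A|=1453.8509
4. ⊥bis P1·P3 via (46.415,24.925): [(37.6079, 43.0745) (37.7221, 35.2867) (67.3258, 0) (70, 0) (70, 47.5308)]  |A|=940.6653
5. canonical 5-gon: [(37.6079, 43.0745) (37.7221, 35.2867) (67.3258, 0) (70, 0) (70, 47.5308)]
6. shoelace: 940.6653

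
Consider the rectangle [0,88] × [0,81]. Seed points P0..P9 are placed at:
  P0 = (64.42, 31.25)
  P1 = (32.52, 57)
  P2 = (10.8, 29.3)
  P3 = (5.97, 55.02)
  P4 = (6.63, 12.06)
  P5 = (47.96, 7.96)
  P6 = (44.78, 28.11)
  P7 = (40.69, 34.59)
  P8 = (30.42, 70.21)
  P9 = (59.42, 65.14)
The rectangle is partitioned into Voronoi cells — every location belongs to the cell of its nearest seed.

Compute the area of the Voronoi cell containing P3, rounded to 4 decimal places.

1. box [0,88]×[0,81]: [(0, 0) (88, 0) (88, 81) (0, 81)]
2. ⊥bis P3·P0 via (35.195,43.135): [(0, 0) (17.6532, 0) (50.5936, 81) (0, 81)]  |A|=2763.9969
3. ⊥bis P3·P1 via (19.245,56.01): [(0, 0) (17.6532, 0) (22.5281, 11.9872) (17.3813, 81) (0, 81)]  |A|=1617.9598
4. ⊥bis P3·P2 via (8.385,42.16): [(0, 40.5854) (20.1136, 44.3625) (17.3813, 81) (0, 81)]  |A|=724.8464
5. ⊥bis P3·P4 via (6.3,33.54): [(0, 40.5854) (20.1136, 44.3625) (17.3813, 81) (0, 81)]  |A|=724.8464
6. ⊥bis P3·P5 via (26.965,31.49): [(0, 40.5854) (20.1136, 44.3625) (17.3813, 81) (0, 81)]  |A|=724.8464
7. ⊥bis P3·P6 via (25.375,41.565): [(0, 40.5854) (20.1136, 44.3625) (17.3813, 81) (0, 81)]  |A|=724.8464
8. ⊥bis P3·P7 via (23.33,44.805): [(0, 40.5854) (20.1136, 44.3625) (17.3813, 81) (0, 81)]  |A|=724.8464
9. ⊥bis P3·P8 via (18.195,62.615): [(0, 40.5854) (20.1136, 44.3625) (18.8285, 61.5954) (6.773, 81) (0, 81)]  |A|=621.9209
10. ⊥bis P3·P9 via (32.695,60.08): [(0, 40.5854) (20.1136, 44.3625) (18.8285, 61.5954) (6.773, 81) (0, 81)]  |A|=621.9209
11. canonical 5-gon: [(0, 40.5854) (20.1136, 44.3625) (18.8285, 61.5954) (6.773, 81) (0, 81)]
12. shoelace: 621.9209

Area of P3's cell: 621.9209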